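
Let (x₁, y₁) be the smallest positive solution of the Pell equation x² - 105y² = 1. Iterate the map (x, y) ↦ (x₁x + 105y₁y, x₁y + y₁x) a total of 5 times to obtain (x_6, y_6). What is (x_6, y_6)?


Step 1: Find the fundamental solution (x₁, y₁) of x² - 105y² = 1.
  Expand √105 as a continued fraction. a₀ = ⌊√105⌋ = 10; iterate m_{k+1} = d_k·a_k − m_k, d_{k+1} = (105 − m_{k+1}²)/d_k, a_{k+1} = ⌊(a₀ + m_{k+1})/d_{k+1}⌋ (starting m₀ = 0, d₀ = 1), with convergents p_k = a_k·p_{k-1} + p_{k-2}, q_k = a_k·q_{k-1} + q_{k-2} (p₋₁ = 1, q₋₁ = 0):
  k = 0: a₀ = 10; p₀/q₀ = 10/1; p₀² − 105·q₀² = 100 − 105 = -5.
  k = 1: m = 10, d = 5, a = ⌊(10 + 10)/5⌋ = 4; p/q = (4·10 + 1)/(4·1 + 0) = 41/4; p² − 105·q² = 1681 − 1680 = 1.
  The first convergent with p² − 105·q² = 1 gives the fundamental solution (x₁, y₁) = (41, 4).
Step 2: Apply the recurrence (x_{n+1}, y_{n+1}) = (x₁x_n + 105y₁y_n, x₁y_n + y₁x_n) repeatedly.
  From (x_1, y_1) = (41, 4): x_2 = 41·41 + 105·4·4 = 3361; y_2 = 41·4 + 4·41 = 328.
  From (x_2, y_2) = (3361, 328): x_3 = 41·3361 + 105·4·328 = 275561; y_3 = 41·328 + 4·3361 = 26892.
  From (x_3, y_3) = (275561, 26892): x_4 = 41·275561 + 105·4·26892 = 22592641; y_4 = 41·26892 + 4·275561 = 2204816.
  From (x_4, y_4) = (22592641, 2204816): x_5 = 41·22592641 + 105·4·2204816 = 1852321001; y_5 = 41·2204816 + 4·22592641 = 180768020.
  From (x_5, y_5) = (1852321001, 180768020): x_6 = 41·1852321001 + 105·4·180768020 = 151867729441; y_6 = 41·180768020 + 4·1852321001 = 14820772824.
Step 3: Verify x_6² - 105·y_6² = 23063807245564778172481 - 23063807245564778172480 = 1 (should be 1). ✓

(x_1, y_1) = (41, 4); (x_6, y_6) = (151867729441, 14820772824).


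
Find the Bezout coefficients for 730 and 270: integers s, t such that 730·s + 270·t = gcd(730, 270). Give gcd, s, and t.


Euclidean algorithm on (730, 270) — divide until remainder is 0:
  730 = 2 · 270 + 190
  270 = 1 · 190 + 80
  190 = 2 · 80 + 30
  80 = 2 · 30 + 20
  30 = 1 · 20 + 10
  20 = 2 · 10 + 0
gcd(730, 270) = 10.
Track Bezout coefficients alongside the remainders: start with r₀ = 730 = a·1 + b·0 (s = 1, t = 0) and r₁ = 270 = a·0 + b·1 (s = 0, t = 1); each new remainder r_{k+1} = r_{k-1} − q_k·r_k inherits s_{k+1} = s_{k-1} − q_k·s_k, t_{k+1} = t_{k-1} − q_k·t_k, so r_k = a·s_k + b·t_k at every step:
  q = 2: r = 190, s = 1 − 2·0 = 1, t = 0 − 2·1 = -2  (check: 730·1 + 270·(-2) = 190)
  q = 1: r = 80, s = 0 − 1·1 = -1, t = 1 − 1·(-2) = 3  (check: 730·(-1) + 270·3 = 80)
  q = 2: r = 30, s = 1 − 2·(-1) = 3, t = -2 − 2·3 = -8  (check: 730·3 + 270·(-8) = 30)
  q = 2: r = 20, s = -1 − 2·3 = -7, t = 3 − 2·(-8) = 19  (check: 730·(-7) + 270·19 = 20)
  q = 1: r = 10, s = 3 − 1·(-7) = 10, t = -8 − 1·19 = -27  (check: 730·10 + 270·(-27) = 10)
The row with r = 10 (the gcd) gives the Bezout coefficients s = 10, t = -27.
Result: 730 · (10) + 270 · (-27) = 10.

gcd(730, 270) = 10; s = 10, t = -27 (check: 730·10 + 270·(-27) = 10).


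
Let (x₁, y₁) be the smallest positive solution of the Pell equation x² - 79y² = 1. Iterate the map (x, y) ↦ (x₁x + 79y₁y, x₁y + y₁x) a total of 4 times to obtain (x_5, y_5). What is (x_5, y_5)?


Step 1: Find the fundamental solution (x₁, y₁) of x² - 79y² = 1.
  Expand √79 as a continued fraction. a₀ = ⌊√79⌋ = 8; iterate m_{k+1} = d_k·a_k − m_k, d_{k+1} = (79 − m_{k+1}²)/d_k, a_{k+1} = ⌊(a₀ + m_{k+1})/d_{k+1}⌋ (starting m₀ = 0, d₀ = 1), with convergents p_k = a_k·p_{k-1} + p_{k-2}, q_k = a_k·q_{k-1} + q_{k-2} (p₋₁ = 1, q₋₁ = 0):
  k = 0: a₀ = 8; p₀/q₀ = 8/1; p₀² − 79·q₀² = 64 − 79 = -15.
  k = 1: m = 8, d = 15, a = ⌊(8 + 8)/15⌋ = 1; p/q = (1·8 + 1)/(1·1 + 0) = 9/1; p² − 79·q² = 81 − 79 = 2.
  k = 2: m = 7, d = 2, a = ⌊(8 + 7)/2⌋ = 7; p/q = (7·9 + 8)/(7·1 + 1) = 71/8; p² − 79·q² = 5041 − 5056 = -15.
  k = 3: m = 7, d = 15, a = ⌊(8 + 7)/15⌋ = 1; p/q = (1·71 + 9)/(1·8 + 1) = 80/9; p² − 79·q² = 6400 − 6399 = 1.
  The first convergent with p² − 79·q² = 1 gives the fundamental solution (x₁, y₁) = (80, 9).
Step 2: Apply the recurrence (x_{n+1}, y_{n+1}) = (x₁x_n + 79y₁y_n, x₁y_n + y₁x_n) repeatedly.
  From (x_1, y_1) = (80, 9): x_2 = 80·80 + 79·9·9 = 12799; y_2 = 80·9 + 9·80 = 1440.
  From (x_2, y_2) = (12799, 1440): x_3 = 80·12799 + 79·9·1440 = 2047760; y_3 = 80·1440 + 9·12799 = 230391.
  From (x_3, y_3) = (2047760, 230391): x_4 = 80·2047760 + 79·9·230391 = 327628801; y_4 = 80·230391 + 9·2047760 = 36861120.
  From (x_4, y_4) = (327628801, 36861120): x_5 = 80·327628801 + 79·9·36861120 = 52418560400; y_5 = 80·36861120 + 9·327628801 = 5897548809.
Step 3: Verify x_5² - 79·y_5² = 2747705474408448160000 - 2747705474408448159999 = 1 (should be 1). ✓

(x_1, y_1) = (80, 9); (x_5, y_5) = (52418560400, 5897548809).


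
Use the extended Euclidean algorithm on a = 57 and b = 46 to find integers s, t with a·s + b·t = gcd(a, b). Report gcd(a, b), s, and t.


Euclidean algorithm on (57, 46) — divide until remainder is 0:
  57 = 1 · 46 + 11
  46 = 4 · 11 + 2
  11 = 5 · 2 + 1
  2 = 2 · 1 + 0
gcd(57, 46) = 1.
Track Bezout coefficients alongside the remainders: start with r₀ = 57 = a·1 + b·0 (s = 1, t = 0) and r₁ = 46 = a·0 + b·1 (s = 0, t = 1); each new remainder r_{k+1} = r_{k-1} − q_k·r_k inherits s_{k+1} = s_{k-1} − q_k·s_k, t_{k+1} = t_{k-1} − q_k·t_k, so r_k = a·s_k + b·t_k at every step:
  q = 1: r = 11, s = 1 − 1·0 = 1, t = 0 − 1·1 = -1  (check: 57·1 + 46·(-1) = 11)
  q = 4: r = 2, s = 0 − 4·1 = -4, t = 1 − 4·(-1) = 5  (check: 57·(-4) + 46·5 = 2)
  q = 5: r = 1, s = 1 − 5·(-4) = 21, t = -1 − 5·5 = -26  (check: 57·21 + 46·(-26) = 1)
The row with r = 1 (the gcd) gives the Bezout coefficients s = 21, t = -26.
Result: 57 · (21) + 46 · (-26) = 1.

gcd(57, 46) = 1; s = 21, t = -26 (check: 57·21 + 46·(-26) = 1).


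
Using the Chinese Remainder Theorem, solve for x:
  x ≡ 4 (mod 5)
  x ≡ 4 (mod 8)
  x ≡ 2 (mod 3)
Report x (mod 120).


Moduli 5, 8, 3 are pairwise coprime; by CRT there is a unique solution modulo M = 5 · 8 · 3 = 120.
Solve pairwise, accumulating the modulus:
  Start with x ≡ 4 (mod 5).
  Combine with x ≡ 4 (mod 8): since gcd(5, 8) = 1, we get a unique residue mod 40.
    Write x = 4 + 5·t and substitute into x ≡ 4 (mod 8): 5·t ≡ 4 − 4 = 0 (mod 8).
    The inverse of 5 mod 8 is 5 (since 5·5 = 25 = 3·8 + 1), so t ≡ 5·0 = 0 ≡ 0 (mod 8).
    Then x = 4 + 5·0 = 4, valid modulo lcm(5, 8) = 40: x ≡ 4 (mod 40).
  Combine with x ≡ 2 (mod 3): since gcd(40, 3) = 1, we get a unique residue mod 120.
    Write x = 4 + 40·t and substitute into x ≡ 2 (mod 3): 40·t ≡ 2 − 4 = -2 (mod 3).
    Reduce coefficients mod 3: 1·t ≡ 1 (mod 3).
    So t ≡ 1 (mod 3).
    Then x = 4 + 40·1 = 44, valid modulo lcm(40, 3) = 120: x ≡ 44 (mod 120).
Verify: 44 mod 5 = 4 ✓, 44 mod 8 = 4 ✓, 44 mod 3 = 2 ✓.

x ≡ 44 (mod 120).


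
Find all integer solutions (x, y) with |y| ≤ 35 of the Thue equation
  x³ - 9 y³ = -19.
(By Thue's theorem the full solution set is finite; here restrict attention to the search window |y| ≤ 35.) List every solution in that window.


The equation is x³ - 9y³ = -19. For fixed y, x³ = 9·y³ − 19, so a solution requires the RHS to be a perfect cube.
Strategy: iterate y from -35 to 35, compute RHS = 9·y³ − 19, and check whether it is a (positive or negative) perfect cube.
Check small values of y:
  y = 0: RHS = -19 is not a perfect cube.
  y = 1: RHS = -10 is not a perfect cube.
  y = -1: RHS = -28 is not a perfect cube.
  y = 2: RHS = 53 is not a perfect cube.
  y = -2: RHS = -91 is not a perfect cube.
  y = 3: RHS = 224 is not a perfect cube.
  y = -3: RHS = -262 is not a perfect cube.
Continuing the search up to |y| = 35 finds no solutions either.
No (x, y) in the scanned range satisfies the equation.

No integer solutions with |y| ≤ 35.


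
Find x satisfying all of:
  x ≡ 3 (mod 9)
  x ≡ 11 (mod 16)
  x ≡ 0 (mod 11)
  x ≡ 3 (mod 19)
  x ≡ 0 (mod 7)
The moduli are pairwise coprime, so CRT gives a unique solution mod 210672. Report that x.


Product of moduli M = 9 · 16 · 11 · 19 · 7 = 210672.
Merge one congruence at a time:
  Start: x ≡ 3 (mod 9).
  Combine with x ≡ 11 (mod 16); new modulus lcm = 144.
    Write x = 3 + 9·t and substitute into x ≡ 11 (mod 16): 9·t ≡ 11 − 3 = 8 (mod 16).
    The inverse of 9 mod 16 is 9 (since 9·9 = 81 = 5·16 + 1), so t ≡ 9·8 = 72 ≡ 8 (mod 16).
    Then x = 3 + 9·8 = 75, valid modulo lcm(9, 16) = 144: x ≡ 75 (mod 144).
  Combine with x ≡ 0 (mod 11); new modulus lcm = 1584.
    Write x = 75 + 144·t and substitute into x ≡ 0 (mod 11): 144·t ≡ 0 − 75 = -75 (mod 11).
    Reduce coefficients mod 11: 1·t ≡ 2 (mod 11).
    So t ≡ 2 (mod 11).
    Then x = 75 + 144·2 = 363, valid modulo lcm(144, 11) = 1584: x ≡ 363 (mod 1584).
  Combine with x ≡ 3 (mod 19); new modulus lcm = 30096.
    Write x = 363 + 1584·t and substitute into x ≡ 3 (mod 19): 1584·t ≡ 3 − 363 = -360 (mod 19).
    Reduce coefficients mod 19: 7·t ≡ 1 (mod 19).
    The inverse of 7 mod 19 is 11 (since 7·11 = 77 = 4·19 + 1), so t ≡ 11·1 = 11 ≡ 11 (mod 19).
    Then x = 363 + 1584·11 = 17787, valid modulo lcm(1584, 19) = 30096: x ≡ 17787 (mod 30096).
  Combine with x ≡ 0 (mod 7); new modulus lcm = 210672.
    Write x = 17787 + 30096·t and substitute into x ≡ 0 (mod 7): 30096·t ≡ 0 − 17787 = -17787 (mod 7).
    Reduce coefficients mod 7: 3·t ≡ 0 (mod 7).
    The inverse of 3 mod 7 is 5 (since 3·5 = 15 = 2·7 + 1), so t ≡ 5·0 = 0 ≡ 0 (mod 7).
    Then x = 17787 + 30096·0 = 17787, valid modulo lcm(30096, 7) = 210672: x ≡ 17787 (mod 210672).
Verify against each original: 17787 mod 9 = 3, 17787 mod 16 = 11, 17787 mod 11 = 0, 17787 mod 19 = 3, 17787 mod 7 = 0.

x ≡ 17787 (mod 210672).


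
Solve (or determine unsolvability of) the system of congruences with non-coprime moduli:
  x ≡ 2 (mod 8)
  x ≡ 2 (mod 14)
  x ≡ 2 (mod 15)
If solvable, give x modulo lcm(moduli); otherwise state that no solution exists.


Moduli 8, 14, 15 are not pairwise coprime, so CRT works modulo lcm(m_i) when all pairwise compatibility conditions hold.
Pairwise compatibility: gcd(m_i, m_j) must divide a_i - a_j for every pair.
Merge one congruence at a time:
  Start: x ≡ 2 (mod 8).
  Combine with x ≡ 2 (mod 14): gcd(8, 14) = 2; 2 - 2 = 0, which IS divisible by 2, so compatible.
    Write x = 2 + 8·t and substitute into x ≡ 2 (mod 14): 8·t ≡ 2 − 2 = 0 (mod 14).
    Divide the congruence (and modulus) by g = 2: 4·t ≡ 0 (mod 7).
    The inverse of 4 mod 7 is 2 (since 4·2 = 8 = 1·7 + 1), so t ≡ 2·0 = 0 ≡ 0 (mod 7).
    Then x = 2 + 8·0 = 2, valid modulo lcm(8, 14) = 56: x ≡ 2 (mod 56).
  Combine with x ≡ 2 (mod 15): gcd(56, 15) = 1; 2 - 2 = 0, which IS divisible by 1, so compatible.
    Write x = 2 + 56·t and substitute into x ≡ 2 (mod 15): 56·t ≡ 2 − 2 = 0 (mod 15).
    Reduce coefficients mod 15: 11·t ≡ 0 (mod 15).
    The inverse of 11 mod 15 is 11 (since 11·11 = 121 = 8·15 + 1), so t ≡ 11·0 = 0 ≡ 0 (mod 15).
    Then x = 2 + 56·0 = 2, valid modulo lcm(56, 15) = 840: x ≡ 2 (mod 840).
Verify: 2 mod 8 = 2, 2 mod 14 = 2, 2 mod 15 = 2.

x ≡ 2 (mod 840).


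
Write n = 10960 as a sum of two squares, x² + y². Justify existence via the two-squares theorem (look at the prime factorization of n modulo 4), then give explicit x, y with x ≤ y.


Step 1: Factor n = 10960 = 2^4 · 5 · 137.
Step 2: Check the mod-4 condition on each prime factor: 2 = 2 (special); 5 ≡ 1 (mod 4), exponent 1; 137 ≡ 1 (mod 4), exponent 1.
All primes ≡ 3 (mod 4) appear to even exponent (or don't appear), so by the two-squares theorem n IS expressible as a sum of two squares.
Step 3: Build a representation. Group n = k² · m with k = 4 and m = 5 · 137 = 685 (a product of primes ≡ 1 (mod 4)); a representation of m scales to one of n via (k·x)² + (k·y)² = k²(x² + y²). Each prime p ≡ 1 (mod 4) is itself a sum of two squares; find a² by testing p − a² for a perfect square:
  5: 5 − 1² = 4 = 2² ⇒ 5 = 1² + 2².
  137: 137 − 1² = 136, 137 − 2² = 133, 137 − 3² = 128, 137 − 4² = 121 = 11² ⇒ 137 = 4² + 11².
  Combine using the Brahmagupta–Fibonacci identity (a² + b²)(c² + d²) = (ac − bd)² + (ad + bc)² = (ac + bd)² + (ad − bc)²:
  5 · 137 = 685: from (1² + 2²)(4² + 11²), take (1·4 − 2·11, 1·11 + 2·4) = (4 − 22, 11 + 8) = (-18, 19); dropping signs (only squares matter) gives (18, 19); check 18² + 19² = 324 + 361 = 685 ✓.
  Scale by k = 4: (4·18, 4·19) = (72, 76).
Step 4: Order so x ≤ y and verify: 72² + 76² = 5184 + 5776 = 10960 = n. ✓

n = 10960 = 72² + 76² (one valid representation with x ≤ y).


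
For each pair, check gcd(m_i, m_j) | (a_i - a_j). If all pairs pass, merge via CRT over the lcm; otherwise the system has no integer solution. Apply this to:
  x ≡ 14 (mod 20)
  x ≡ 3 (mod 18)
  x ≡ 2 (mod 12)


Moduli 20, 18, 12 are not pairwise coprime, so CRT works modulo lcm(m_i) when all pairwise compatibility conditions hold.
Pairwise compatibility: gcd(m_i, m_j) must divide a_i - a_j for every pair.
Merge one congruence at a time:
  Start: x ≡ 14 (mod 20).
  Combine with x ≡ 3 (mod 18): gcd(20, 18) = 2, and 3 - 14 = -11 is NOT divisible by 2.
    ⇒ system is inconsistent (no integer solution).

No solution (the system is inconsistent).


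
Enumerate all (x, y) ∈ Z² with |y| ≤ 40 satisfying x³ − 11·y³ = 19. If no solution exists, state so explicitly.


The equation is x³ - 11y³ = 19. For fixed y, x³ = 11·y³ + 19, so a solution requires the RHS to be a perfect cube.
Strategy: iterate y from -40 to 40, compute RHS = 11·y³ + 19, and check whether it is a (positive or negative) perfect cube.
Check small values of y:
  y = 0: RHS = 19 is not a perfect cube.
  y = 1: RHS = 30 is not a perfect cube.
  y = -1: RHS = 8 = (2)³ ⇒ x = 2 works.
  y = 2: RHS = 107 is not a perfect cube.
  y = -2: RHS = -69 is not a perfect cube.
  y = 3: RHS = 316 is not a perfect cube.
  y = -3: RHS = -278 is not a perfect cube.
Continuing, at y = -9: RHS = -8000 = (-20)³ ⇒ x = -20 works.
Searching the remaining y in |y| ≤ 40 finds no further solutions.
Collected solutions: (2, -1), (-20, -9).

Solutions (with |y| ≤ 40): (2, -1), (-20, -9).


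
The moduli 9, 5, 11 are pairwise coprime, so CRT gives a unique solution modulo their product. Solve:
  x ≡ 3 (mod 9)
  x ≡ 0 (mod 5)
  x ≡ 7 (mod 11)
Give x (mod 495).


Moduli 9, 5, 11 are pairwise coprime; by CRT there is a unique solution modulo M = 9 · 5 · 11 = 495.
Solve pairwise, accumulating the modulus:
  Start with x ≡ 3 (mod 9).
  Combine with x ≡ 0 (mod 5): since gcd(9, 5) = 1, we get a unique residue mod 45.
    Write x = 3 + 9·t and substitute into x ≡ 0 (mod 5): 9·t ≡ 0 − 3 = -3 (mod 5).
    Reduce coefficients mod 5: 4·t ≡ 2 (mod 5).
    The inverse of 4 mod 5 is 4 (since 4·4 = 16 = 3·5 + 1), so t ≡ 4·2 = 8 ≡ 3 (mod 5).
    Then x = 3 + 9·3 = 30, valid modulo lcm(9, 5) = 45: x ≡ 30 (mod 45).
  Combine with x ≡ 7 (mod 11): since gcd(45, 11) = 1, we get a unique residue mod 495.
    Write x = 30 + 45·t and substitute into x ≡ 7 (mod 11): 45·t ≡ 7 − 30 = -23 (mod 11).
    Reduce coefficients mod 11: 1·t ≡ 10 (mod 11).
    So t ≡ 10 (mod 11).
    Then x = 30 + 45·10 = 480, valid modulo lcm(45, 11) = 495: x ≡ 480 (mod 495).
Verify: 480 mod 9 = 3 ✓, 480 mod 5 = 0 ✓, 480 mod 11 = 7 ✓.

x ≡ 480 (mod 495).


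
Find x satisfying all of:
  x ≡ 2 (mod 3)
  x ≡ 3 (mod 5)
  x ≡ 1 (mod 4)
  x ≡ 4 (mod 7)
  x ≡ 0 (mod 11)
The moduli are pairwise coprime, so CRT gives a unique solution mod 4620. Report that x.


Product of moduli M = 3 · 5 · 4 · 7 · 11 = 4620.
Merge one congruence at a time:
  Start: x ≡ 2 (mod 3).
  Combine with x ≡ 3 (mod 5); new modulus lcm = 15.
    Write x = 2 + 3·t and substitute into x ≡ 3 (mod 5): 3·t ≡ 3 − 2 = 1 (mod 5).
    The inverse of 3 mod 5 is 2 (since 3·2 = 6 = 1·5 + 1), so t ≡ 2·1 = 2 ≡ 2 (mod 5).
    Then x = 2 + 3·2 = 8, valid modulo lcm(3, 5) = 15: x ≡ 8 (mod 15).
  Combine with x ≡ 1 (mod 4); new modulus lcm = 60.
    Write x = 8 + 15·t and substitute into x ≡ 1 (mod 4): 15·t ≡ 1 − 8 = -7 (mod 4).
    Reduce coefficients mod 4: 3·t ≡ 1 (mod 4).
    The inverse of 3 mod 4 is 3 (since 3·3 = 9 = 2·4 + 1), so t ≡ 3·1 = 3 ≡ 3 (mod 4).
    Then x = 8 + 15·3 = 53, valid modulo lcm(15, 4) = 60: x ≡ 53 (mod 60).
  Combine with x ≡ 4 (mod 7); new modulus lcm = 420.
    Write x = 53 + 60·t and substitute into x ≡ 4 (mod 7): 60·t ≡ 4 − 53 = -49 (mod 7).
    Reduce coefficients mod 7: 4·t ≡ 0 (mod 7).
    The inverse of 4 mod 7 is 2 (since 4·2 = 8 = 1·7 + 1), so t ≡ 2·0 = 0 ≡ 0 (mod 7).
    Then x = 53 + 60·0 = 53, valid modulo lcm(60, 7) = 420: x ≡ 53 (mod 420).
  Combine with x ≡ 0 (mod 11); new modulus lcm = 4620.
    Write x = 53 + 420·t and substitute into x ≡ 0 (mod 11): 420·t ≡ 0 − 53 = -53 (mod 11).
    Reduce coefficients mod 11: 2·t ≡ 2 (mod 11).
    The inverse of 2 mod 11 is 6 (since 2·6 = 12 = 1·11 + 1), so t ≡ 6·2 = 12 ≡ 1 (mod 11).
    Then x = 53 + 420·1 = 473, valid modulo lcm(420, 11) = 4620: x ≡ 473 (mod 4620).
Verify against each original: 473 mod 3 = 2, 473 mod 5 = 3, 473 mod 4 = 1, 473 mod 7 = 4, 473 mod 11 = 0.

x ≡ 473 (mod 4620).


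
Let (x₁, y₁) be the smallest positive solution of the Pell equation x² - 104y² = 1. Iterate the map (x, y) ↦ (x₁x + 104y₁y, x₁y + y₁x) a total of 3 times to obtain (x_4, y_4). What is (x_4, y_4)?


Step 1: Find the fundamental solution (x₁, y₁) of x² - 104y² = 1.
  Expand √104 as a continued fraction. a₀ = ⌊√104⌋ = 10; iterate m_{k+1} = d_k·a_k − m_k, d_{k+1} = (104 − m_{k+1}²)/d_k, a_{k+1} = ⌊(a₀ + m_{k+1})/d_{k+1}⌋ (starting m₀ = 0, d₀ = 1), with convergents p_k = a_k·p_{k-1} + p_{k-2}, q_k = a_k·q_{k-1} + q_{k-2} (p₋₁ = 1, q₋₁ = 0):
  k = 0: a₀ = 10; p₀/q₀ = 10/1; p₀² − 104·q₀² = 100 − 104 = -4.
  k = 1: m = 10, d = 4, a = ⌊(10 + 10)/4⌋ = 5; p/q = (5·10 + 1)/(5·1 + 0) = 51/5; p² − 104·q² = 2601 − 2600 = 1.
  The first convergent with p² − 104·q² = 1 gives the fundamental solution (x₁, y₁) = (51, 5).
Step 2: Apply the recurrence (x_{n+1}, y_{n+1}) = (x₁x_n + 104y₁y_n, x₁y_n + y₁x_n) repeatedly.
  From (x_1, y_1) = (51, 5): x_2 = 51·51 + 104·5·5 = 5201; y_2 = 51·5 + 5·51 = 510.
  From (x_2, y_2) = (5201, 510): x_3 = 51·5201 + 104·5·510 = 530451; y_3 = 51·510 + 5·5201 = 52015.
  From (x_3, y_3) = (530451, 52015): x_4 = 51·530451 + 104·5·52015 = 54100801; y_4 = 51·52015 + 5·530451 = 5305020.
Step 3: Verify x_4² - 104·y_4² = 2926896668841601 - 2926896668841600 = 1 (should be 1). ✓

(x_1, y_1) = (51, 5); (x_4, y_4) = (54100801, 5305020).


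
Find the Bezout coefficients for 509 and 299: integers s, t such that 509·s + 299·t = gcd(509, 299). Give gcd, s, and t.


Euclidean algorithm on (509, 299) — divide until remainder is 0:
  509 = 1 · 299 + 210
  299 = 1 · 210 + 89
  210 = 2 · 89 + 32
  89 = 2 · 32 + 25
  32 = 1 · 25 + 7
  25 = 3 · 7 + 4
  7 = 1 · 4 + 3
  4 = 1 · 3 + 1
  3 = 3 · 1 + 0
gcd(509, 299) = 1.
Track Bezout coefficients alongside the remainders: start with r₀ = 509 = a·1 + b·0 (s = 1, t = 0) and r₁ = 299 = a·0 + b·1 (s = 0, t = 1); each new remainder r_{k+1} = r_{k-1} − q_k·r_k inherits s_{k+1} = s_{k-1} − q_k·s_k, t_{k+1} = t_{k-1} − q_k·t_k, so r_k = a·s_k + b·t_k at every step:
  q = 1: r = 210, s = 1 − 1·0 = 1, t = 0 − 1·1 = -1  (check: 509·1 + 299·(-1) = 210)
  q = 1: r = 89, s = 0 − 1·1 = -1, t = 1 − 1·(-1) = 2  (check: 509·(-1) + 299·2 = 89)
  q = 2: r = 32, s = 1 − 2·(-1) = 3, t = -1 − 2·2 = -5  (check: 509·3 + 299·(-5) = 32)
  q = 2: r = 25, s = -1 − 2·3 = -7, t = 2 − 2·(-5) = 12  (check: 509·(-7) + 299·12 = 25)
  q = 1: r = 7, s = 3 − 1·(-7) = 10, t = -5 − 1·12 = -17  (check: 509·10 + 299·(-17) = 7)
  q = 3: r = 4, s = -7 − 3·10 = -37, t = 12 − 3·(-17) = 63  (check: 509·(-37) + 299·63 = 4)
  q = 1: r = 3, s = 10 − 1·(-37) = 47, t = -17 − 1·63 = -80  (check: 509·47 + 299·(-80) = 3)
  q = 1: r = 1, s = -37 − 1·47 = -84, t = 63 − 1·(-80) = 143  (check: 509·(-84) + 299·143 = 1)
The row with r = 1 (the gcd) gives the Bezout coefficients s = -84, t = 143.
Result: 509 · (-84) + 299 · (143) = 1.

gcd(509, 299) = 1; s = -84, t = 143 (check: 509·(-84) + 299·143 = 1).


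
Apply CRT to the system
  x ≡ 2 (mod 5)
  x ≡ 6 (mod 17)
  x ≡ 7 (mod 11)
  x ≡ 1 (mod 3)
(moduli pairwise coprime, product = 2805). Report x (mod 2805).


Product of moduli M = 5 · 17 · 11 · 3 = 2805.
Merge one congruence at a time:
  Start: x ≡ 2 (mod 5).
  Combine with x ≡ 6 (mod 17); new modulus lcm = 85.
    Write x = 2 + 5·t and substitute into x ≡ 6 (mod 17): 5·t ≡ 6 − 2 = 4 (mod 17).
    The inverse of 5 mod 17 is 7 (since 5·7 = 35 = 2·17 + 1), so t ≡ 7·4 = 28 ≡ 11 (mod 17).
    Then x = 2 + 5·11 = 57, valid modulo lcm(5, 17) = 85: x ≡ 57 (mod 85).
  Combine with x ≡ 7 (mod 11); new modulus lcm = 935.
    Write x = 57 + 85·t and substitute into x ≡ 7 (mod 11): 85·t ≡ 7 − 57 = -50 (mod 11).
    Reduce coefficients mod 11: 8·t ≡ 5 (mod 11).
    The inverse of 8 mod 11 is 7 (since 8·7 = 56 = 5·11 + 1), so t ≡ 7·5 = 35 ≡ 2 (mod 11).
    Then x = 57 + 85·2 = 227, valid modulo lcm(85, 11) = 935: x ≡ 227 (mod 935).
  Combine with x ≡ 1 (mod 3); new modulus lcm = 2805.
    Write x = 227 + 935·t and substitute into x ≡ 1 (mod 3): 935·t ≡ 1 − 227 = -226 (mod 3).
    Reduce coefficients mod 3: 2·t ≡ 2 (mod 3).
    The inverse of 2 mod 3 is 2 (since 2·2 = 4 = 1·3 + 1), so t ≡ 2·2 = 4 ≡ 1 (mod 3).
    Then x = 227 + 935·1 = 1162, valid modulo lcm(935, 3) = 2805: x ≡ 1162 (mod 2805).
Verify against each original: 1162 mod 5 = 2, 1162 mod 17 = 6, 1162 mod 11 = 7, 1162 mod 3 = 1.

x ≡ 1162 (mod 2805).


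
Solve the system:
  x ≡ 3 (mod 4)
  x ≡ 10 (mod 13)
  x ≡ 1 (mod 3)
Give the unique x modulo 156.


Moduli 4, 13, 3 are pairwise coprime; by CRT there is a unique solution modulo M = 4 · 13 · 3 = 156.
Solve pairwise, accumulating the modulus:
  Start with x ≡ 3 (mod 4).
  Combine with x ≡ 10 (mod 13): since gcd(4, 13) = 1, we get a unique residue mod 52.
    Write x = 3 + 4·t and substitute into x ≡ 10 (mod 13): 4·t ≡ 10 − 3 = 7 (mod 13).
    The inverse of 4 mod 13 is 10 (since 4·10 = 40 = 3·13 + 1), so t ≡ 10·7 = 70 ≡ 5 (mod 13).
    Then x = 3 + 4·5 = 23, valid modulo lcm(4, 13) = 52: x ≡ 23 (mod 52).
  Combine with x ≡ 1 (mod 3): since gcd(52, 3) = 1, we get a unique residue mod 156.
    Write x = 23 + 52·t and substitute into x ≡ 1 (mod 3): 52·t ≡ 1 − 23 = -22 (mod 3).
    Reduce coefficients mod 3: 1·t ≡ 2 (mod 3).
    So t ≡ 2 (mod 3).
    Then x = 23 + 52·2 = 127, valid modulo lcm(52, 3) = 156: x ≡ 127 (mod 156).
Verify: 127 mod 4 = 3 ✓, 127 mod 13 = 10 ✓, 127 mod 3 = 1 ✓.

x ≡ 127 (mod 156).


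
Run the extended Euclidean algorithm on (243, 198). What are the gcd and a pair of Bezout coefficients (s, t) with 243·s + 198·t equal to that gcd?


Euclidean algorithm on (243, 198) — divide until remainder is 0:
  243 = 1 · 198 + 45
  198 = 4 · 45 + 18
  45 = 2 · 18 + 9
  18 = 2 · 9 + 0
gcd(243, 198) = 9.
Track Bezout coefficients alongside the remainders: start with r₀ = 243 = a·1 + b·0 (s = 1, t = 0) and r₁ = 198 = a·0 + b·1 (s = 0, t = 1); each new remainder r_{k+1} = r_{k-1} − q_k·r_k inherits s_{k+1} = s_{k-1} − q_k·s_k, t_{k+1} = t_{k-1} − q_k·t_k, so r_k = a·s_k + b·t_k at every step:
  q = 1: r = 45, s = 1 − 1·0 = 1, t = 0 − 1·1 = -1  (check: 243·1 + 198·(-1) = 45)
  q = 4: r = 18, s = 0 − 4·1 = -4, t = 1 − 4·(-1) = 5  (check: 243·(-4) + 198·5 = 18)
  q = 2: r = 9, s = 1 − 2·(-4) = 9, t = -1 − 2·5 = -11  (check: 243·9 + 198·(-11) = 9)
The row with r = 9 (the gcd) gives the Bezout coefficients s = 9, t = -11.
Result: 243 · (9) + 198 · (-11) = 9.

gcd(243, 198) = 9; s = 9, t = -11 (check: 243·9 + 198·(-11) = 9).


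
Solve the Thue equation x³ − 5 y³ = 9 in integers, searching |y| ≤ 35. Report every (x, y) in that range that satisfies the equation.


The equation is x³ - 5y³ = 9. For fixed y, x³ = 5·y³ + 9, so a solution requires the RHS to be a perfect cube.
Strategy: iterate y from -35 to 35, compute RHS = 5·y³ + 9, and check whether it is a (positive or negative) perfect cube.
Check small values of y:
  y = 0: RHS = 9 is not a perfect cube.
  y = 1: RHS = 14 is not a perfect cube.
  y = -1: RHS = 4 is not a perfect cube.
  y = 2: RHS = 49 is not a perfect cube.
  y = -2: RHS = -31 is not a perfect cube.
  y = 3: RHS = 144 is not a perfect cube.
  y = -3: RHS = -126 is not a perfect cube.
Continuing the search up to |y| = 35 finds no solutions either.
No (x, y) in the scanned range satisfies the equation.

No integer solutions with |y| ≤ 35.


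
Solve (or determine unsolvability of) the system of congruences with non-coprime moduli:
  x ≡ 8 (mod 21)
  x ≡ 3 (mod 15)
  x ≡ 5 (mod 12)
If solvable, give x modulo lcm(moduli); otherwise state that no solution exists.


Moduli 21, 15, 12 are not pairwise coprime, so CRT works modulo lcm(m_i) when all pairwise compatibility conditions hold.
Pairwise compatibility: gcd(m_i, m_j) must divide a_i - a_j for every pair.
Merge one congruence at a time:
  Start: x ≡ 8 (mod 21).
  Combine with x ≡ 3 (mod 15): gcd(21, 15) = 3, and 3 - 8 = -5 is NOT divisible by 3.
    ⇒ system is inconsistent (no integer solution).

No solution (the system is inconsistent).


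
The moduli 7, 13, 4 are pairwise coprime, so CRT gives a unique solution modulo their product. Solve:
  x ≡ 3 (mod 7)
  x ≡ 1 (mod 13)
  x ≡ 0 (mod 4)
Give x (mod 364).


Moduli 7, 13, 4 are pairwise coprime; by CRT there is a unique solution modulo M = 7 · 13 · 4 = 364.
Solve pairwise, accumulating the modulus:
  Start with x ≡ 3 (mod 7).
  Combine with x ≡ 1 (mod 13): since gcd(7, 13) = 1, we get a unique residue mod 91.
    Write x = 3 + 7·t and substitute into x ≡ 1 (mod 13): 7·t ≡ 1 − 3 = -2 (mod 13).
    Reduce coefficients mod 13: 7·t ≡ 11 (mod 13).
    The inverse of 7 mod 13 is 2 (since 7·2 = 14 = 1·13 + 1), so t ≡ 2·11 = 22 ≡ 9 (mod 13).
    Then x = 3 + 7·9 = 66, valid modulo lcm(7, 13) = 91: x ≡ 66 (mod 91).
  Combine with x ≡ 0 (mod 4): since gcd(91, 4) = 1, we get a unique residue mod 364.
    Write x = 66 + 91·t and substitute into x ≡ 0 (mod 4): 91·t ≡ 0 − 66 = -66 (mod 4).
    Reduce coefficients mod 4: 3·t ≡ 2 (mod 4).
    The inverse of 3 mod 4 is 3 (since 3·3 = 9 = 2·4 + 1), so t ≡ 3·2 = 6 ≡ 2 (mod 4).
    Then x = 66 + 91·2 = 248, valid modulo lcm(91, 4) = 364: x ≡ 248 (mod 364).
Verify: 248 mod 7 = 3 ✓, 248 mod 13 = 1 ✓, 248 mod 4 = 0 ✓.

x ≡ 248 (mod 364).


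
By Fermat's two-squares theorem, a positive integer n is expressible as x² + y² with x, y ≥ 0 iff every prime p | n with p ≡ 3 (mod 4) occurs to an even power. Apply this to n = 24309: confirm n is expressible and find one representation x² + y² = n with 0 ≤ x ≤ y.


Step 1: Factor n = 24309 = 3^2 · 37 · 73.
Step 2: Check the mod-4 condition on each prime factor: 3 ≡ 3 (mod 4), exponent 2 (must be even); 37 ≡ 1 (mod 4), exponent 1; 73 ≡ 1 (mod 4), exponent 1.
All primes ≡ 3 (mod 4) appear to even exponent (or don't appear), so by the two-squares theorem n IS expressible as a sum of two squares.
Step 3: Build a representation. Group n = k² · m with k = 3 and m = 37 · 73 = 2701 (a product of primes ≡ 1 (mod 4)); a representation of m scales to one of n via (k·x)² + (k·y)² = k²(x² + y²). Each prime p ≡ 1 (mod 4) is itself a sum of two squares; find a² by testing p − a² for a perfect square:
  37: 37 − 1² = 36 = 6² ⇒ 37 = 1² + 6².
  73: 73 − 1² = 72, 73 − 2² = 69, 73 − 3² = 64 = 8² ⇒ 73 = 3² + 8².
  Combine using the Brahmagupta–Fibonacci identity (a² + b²)(c² + d²) = (ac − bd)² + (ad + bc)² = (ac + bd)² + (ad − bc)²:
  37 · 73 = 2701: from (1² + 6²)(3² + 8²), take (1·3 − 6·8, 1·8 + 6·3) = (3 − 48, 8 + 18) = (-45, 26); dropping signs (only squares matter) gives (45, 26); check 45² + 26² = 2025 + 676 = 2701 ✓.
  Scale by k = 3: (3·45, 3·26) = (135, 78).
Step 4: Order so x ≤ y and verify: 78² + 135² = 6084 + 18225 = 24309 = n. ✓

n = 24309 = 78² + 135² (one valid representation with x ≤ y).


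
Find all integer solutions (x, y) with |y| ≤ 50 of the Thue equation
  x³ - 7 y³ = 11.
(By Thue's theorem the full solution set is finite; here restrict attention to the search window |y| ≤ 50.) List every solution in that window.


The equation is x³ - 7y³ = 11. For fixed y, x³ = 7·y³ + 11, so a solution requires the RHS to be a perfect cube.
Strategy: iterate y from -50 to 50, compute RHS = 7·y³ + 11, and check whether it is a (positive or negative) perfect cube.
Check small values of y:
  y = 0: RHS = 11 is not a perfect cube.
  y = 1: RHS = 18 is not a perfect cube.
  y = -1: RHS = 4 is not a perfect cube.
  y = 2: RHS = 67 is not a perfect cube.
  y = -2: RHS = -45 is not a perfect cube.
  y = 3: RHS = 200 is not a perfect cube.
  y = -3: RHS = -178 is not a perfect cube.
Continuing the search up to |y| = 50 finds no solutions either.
No (x, y) in the scanned range satisfies the equation.

No integer solutions with |y| ≤ 50.


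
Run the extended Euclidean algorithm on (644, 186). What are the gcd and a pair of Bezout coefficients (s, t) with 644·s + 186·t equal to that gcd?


Euclidean algorithm on (644, 186) — divide until remainder is 0:
  644 = 3 · 186 + 86
  186 = 2 · 86 + 14
  86 = 6 · 14 + 2
  14 = 7 · 2 + 0
gcd(644, 186) = 2.
Track Bezout coefficients alongside the remainders: start with r₀ = 644 = a·1 + b·0 (s = 1, t = 0) and r₁ = 186 = a·0 + b·1 (s = 0, t = 1); each new remainder r_{k+1} = r_{k-1} − q_k·r_k inherits s_{k+1} = s_{k-1} − q_k·s_k, t_{k+1} = t_{k-1} − q_k·t_k, so r_k = a·s_k + b·t_k at every step:
  q = 3: r = 86, s = 1 − 3·0 = 1, t = 0 − 3·1 = -3  (check: 644·1 + 186·(-3) = 86)
  q = 2: r = 14, s = 0 − 2·1 = -2, t = 1 − 2·(-3) = 7  (check: 644·(-2) + 186·7 = 14)
  q = 6: r = 2, s = 1 − 6·(-2) = 13, t = -3 − 6·7 = -45  (check: 644·13 + 186·(-45) = 2)
The row with r = 2 (the gcd) gives the Bezout coefficients s = 13, t = -45.
Result: 644 · (13) + 186 · (-45) = 2.

gcd(644, 186) = 2; s = 13, t = -45 (check: 644·13 + 186·(-45) = 2).


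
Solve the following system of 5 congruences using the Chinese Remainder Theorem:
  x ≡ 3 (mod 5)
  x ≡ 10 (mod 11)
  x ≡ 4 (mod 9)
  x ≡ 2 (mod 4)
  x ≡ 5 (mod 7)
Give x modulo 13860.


Product of moduli M = 5 · 11 · 9 · 4 · 7 = 13860.
Merge one congruence at a time:
  Start: x ≡ 3 (mod 5).
  Combine with x ≡ 10 (mod 11); new modulus lcm = 55.
    Write x = 3 + 5·t and substitute into x ≡ 10 (mod 11): 5·t ≡ 10 − 3 = 7 (mod 11).
    The inverse of 5 mod 11 is 9 (since 5·9 = 45 = 4·11 + 1), so t ≡ 9·7 = 63 ≡ 8 (mod 11).
    Then x = 3 + 5·8 = 43, valid modulo lcm(5, 11) = 55: x ≡ 43 (mod 55).
  Combine with x ≡ 4 (mod 9); new modulus lcm = 495.
    Write x = 43 + 55·t and substitute into x ≡ 4 (mod 9): 55·t ≡ 4 − 43 = -39 (mod 9).
    Reduce coefficients mod 9: 1·t ≡ 6 (mod 9).
    So t ≡ 6 (mod 9).
    Then x = 43 + 55·6 = 373, valid modulo lcm(55, 9) = 495: x ≡ 373 (mod 495).
  Combine with x ≡ 2 (mod 4); new modulus lcm = 1980.
    Write x = 373 + 495·t and substitute into x ≡ 2 (mod 4): 495·t ≡ 2 − 373 = -371 (mod 4).
    Reduce coefficients mod 4: 3·t ≡ 1 (mod 4).
    The inverse of 3 mod 4 is 3 (since 3·3 = 9 = 2·4 + 1), so t ≡ 3·1 = 3 ≡ 3 (mod 4).
    Then x = 373 + 495·3 = 1858, valid modulo lcm(495, 4) = 1980: x ≡ 1858 (mod 1980).
  Combine with x ≡ 5 (mod 7); new modulus lcm = 13860.
    Write x = 1858 + 1980·t and substitute into x ≡ 5 (mod 7): 1980·t ≡ 5 − 1858 = -1853 (mod 7).
    Reduce coefficients mod 7: 6·t ≡ 2 (mod 7).
    The inverse of 6 mod 7 is 6 (since 6·6 = 36 = 5·7 + 1), so t ≡ 6·2 = 12 ≡ 5 (mod 7).
    Then x = 1858 + 1980·5 = 11758, valid modulo lcm(1980, 7) = 13860: x ≡ 11758 (mod 13860).
Verify against each original: 11758 mod 5 = 3, 11758 mod 11 = 10, 11758 mod 9 = 4, 11758 mod 4 = 2, 11758 mod 7 = 5.

x ≡ 11758 (mod 13860).


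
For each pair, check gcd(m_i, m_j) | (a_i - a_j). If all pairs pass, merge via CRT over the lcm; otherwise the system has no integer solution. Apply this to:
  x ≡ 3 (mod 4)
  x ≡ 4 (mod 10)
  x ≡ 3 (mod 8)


Moduli 4, 10, 8 are not pairwise coprime, so CRT works modulo lcm(m_i) when all pairwise compatibility conditions hold.
Pairwise compatibility: gcd(m_i, m_j) must divide a_i - a_j for every pair.
Merge one congruence at a time:
  Start: x ≡ 3 (mod 4).
  Combine with x ≡ 4 (mod 10): gcd(4, 10) = 2, and 4 - 3 = 1 is NOT divisible by 2.
    ⇒ system is inconsistent (no integer solution).

No solution (the system is inconsistent).


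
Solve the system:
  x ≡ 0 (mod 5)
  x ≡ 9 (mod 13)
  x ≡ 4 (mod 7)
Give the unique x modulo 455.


Moduli 5, 13, 7 are pairwise coprime; by CRT there is a unique solution modulo M = 5 · 13 · 7 = 455.
Solve pairwise, accumulating the modulus:
  Start with x ≡ 0 (mod 5).
  Combine with x ≡ 9 (mod 13): since gcd(5, 13) = 1, we get a unique residue mod 65.
    Write x = 0 + 5·t and substitute into x ≡ 9 (mod 13): 5·t ≡ 9 − 0 = 9 (mod 13).
    The inverse of 5 mod 13 is 8 (since 5·8 = 40 = 3·13 + 1), so t ≡ 8·9 = 72 ≡ 7 (mod 13).
    Then x = 0 + 5·7 = 35, valid modulo lcm(5, 13) = 65: x ≡ 35 (mod 65).
  Combine with x ≡ 4 (mod 7): since gcd(65, 7) = 1, we get a unique residue mod 455.
    Write x = 35 + 65·t and substitute into x ≡ 4 (mod 7): 65·t ≡ 4 − 35 = -31 (mod 7).
    Reduce coefficients mod 7: 2·t ≡ 4 (mod 7).
    The inverse of 2 mod 7 is 4 (since 2·4 = 8 = 1·7 + 1), so t ≡ 4·4 = 16 ≡ 2 (mod 7).
    Then x = 35 + 65·2 = 165, valid modulo lcm(65, 7) = 455: x ≡ 165 (mod 455).
Verify: 165 mod 5 = 0 ✓, 165 mod 13 = 9 ✓, 165 mod 7 = 4 ✓.

x ≡ 165 (mod 455).


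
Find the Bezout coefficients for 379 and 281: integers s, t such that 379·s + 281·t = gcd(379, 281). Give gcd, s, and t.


Euclidean algorithm on (379, 281) — divide until remainder is 0:
  379 = 1 · 281 + 98
  281 = 2 · 98 + 85
  98 = 1 · 85 + 13
  85 = 6 · 13 + 7
  13 = 1 · 7 + 6
  7 = 1 · 6 + 1
  6 = 6 · 1 + 0
gcd(379, 281) = 1.
Track Bezout coefficients alongside the remainders: start with r₀ = 379 = a·1 + b·0 (s = 1, t = 0) and r₁ = 281 = a·0 + b·1 (s = 0, t = 1); each new remainder r_{k+1} = r_{k-1} − q_k·r_k inherits s_{k+1} = s_{k-1} − q_k·s_k, t_{k+1} = t_{k-1} − q_k·t_k, so r_k = a·s_k + b·t_k at every step:
  q = 1: r = 98, s = 1 − 1·0 = 1, t = 0 − 1·1 = -1  (check: 379·1 + 281·(-1) = 98)
  q = 2: r = 85, s = 0 − 2·1 = -2, t = 1 − 2·(-1) = 3  (check: 379·(-2) + 281·3 = 85)
  q = 1: r = 13, s = 1 − 1·(-2) = 3, t = -1 − 1·3 = -4  (check: 379·3 + 281·(-4) = 13)
  q = 6: r = 7, s = -2 − 6·3 = -20, t = 3 − 6·(-4) = 27  (check: 379·(-20) + 281·27 = 7)
  q = 1: r = 6, s = 3 − 1·(-20) = 23, t = -4 − 1·27 = -31  (check: 379·23 + 281·(-31) = 6)
  q = 1: r = 1, s = -20 − 1·23 = -43, t = 27 − 1·(-31) = 58  (check: 379·(-43) + 281·58 = 1)
The row with r = 1 (the gcd) gives the Bezout coefficients s = -43, t = 58.
Result: 379 · (-43) + 281 · (58) = 1.

gcd(379, 281) = 1; s = -43, t = 58 (check: 379·(-43) + 281·58 = 1).


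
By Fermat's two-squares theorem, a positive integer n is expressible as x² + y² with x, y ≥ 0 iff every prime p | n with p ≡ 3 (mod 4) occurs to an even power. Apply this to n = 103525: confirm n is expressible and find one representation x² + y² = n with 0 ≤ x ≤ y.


Step 1: Factor n = 103525 = 5^2 · 41 · 101.
Step 2: Check the mod-4 condition on each prime factor: 5 ≡ 1 (mod 4), exponent 2; 41 ≡ 1 (mod 4), exponent 1; 101 ≡ 1 (mod 4), exponent 1.
All primes ≡ 3 (mod 4) appear to even exponent (or don't appear), so by the two-squares theorem n IS expressible as a sum of two squares.
Step 3: Build a representation. Group n = k² · m with k = 5 and m = 41 · 101 = 4141 (a product of primes ≡ 1 (mod 4)); a representation of m scales to one of n via (k·x)² + (k·y)² = k²(x² + y²). Each prime p ≡ 1 (mod 4) is itself a sum of two squares; find a² by testing p − a² for a perfect square:
  41: 41 − 1² = 40, 41 − 2² = 37, 41 − 3² = 32, 41 − 4² = 25 = 5² ⇒ 41 = 4² + 5².
  101: 101 − 1² = 100 = 10² ⇒ 101 = 1² + 10².
  Combine using the Brahmagupta–Fibonacci identity (a² + b²)(c² + d²) = (ac − bd)² + (ad + bc)² = (ac + bd)² + (ad − bc)²:
  41 · 101 = 4141: from (4² + 5²)(1² + 10²), take (4·1 − 5·10, 4·10 + 5·1) = (4 − 50, 40 + 5) = (-46, 45); dropping signs (only squares matter) gives (46, 45); check 46² + 45² = 2116 + 2025 = 4141 ✓.
  Scale by k = 5: (5·46, 5·45) = (230, 225).
Step 4: Order so x ≤ y and verify: 225² + 230² = 50625 + 52900 = 103525 = n. ✓

n = 103525 = 225² + 230² (one valid representation with x ≤ y).


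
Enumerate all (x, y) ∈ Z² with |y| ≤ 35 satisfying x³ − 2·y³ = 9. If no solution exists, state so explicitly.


The equation is x³ - 2y³ = 9. For fixed y, x³ = 2·y³ + 9, so a solution requires the RHS to be a perfect cube.
Strategy: iterate y from -35 to 35, compute RHS = 2·y³ + 9, and check whether it is a (positive or negative) perfect cube.
Check small values of y:
  y = 0: RHS = 9 is not a perfect cube.
  y = 1: RHS = 11 is not a perfect cube.
  y = -1: RHS = 7 is not a perfect cube.
  y = 2: RHS = 25 is not a perfect cube.
  y = -2: RHS = -7 is not a perfect cube.
  y = 3: RHS = 63 is not a perfect cube.
  y = -3: RHS = -45 is not a perfect cube.
Continuing the search up to |y| = 35 finds no solutions either.
No (x, y) in the scanned range satisfies the equation.

No integer solutions with |y| ≤ 35.


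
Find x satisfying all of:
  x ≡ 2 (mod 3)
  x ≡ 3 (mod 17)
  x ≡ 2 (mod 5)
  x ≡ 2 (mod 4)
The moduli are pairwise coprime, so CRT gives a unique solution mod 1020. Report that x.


Product of moduli M = 3 · 17 · 5 · 4 = 1020.
Merge one congruence at a time:
  Start: x ≡ 2 (mod 3).
  Combine with x ≡ 3 (mod 17); new modulus lcm = 51.
    Write x = 2 + 3·t and substitute into x ≡ 3 (mod 17): 3·t ≡ 3 − 2 = 1 (mod 17).
    The inverse of 3 mod 17 is 6 (since 3·6 = 18 = 1·17 + 1), so t ≡ 6·1 = 6 ≡ 6 (mod 17).
    Then x = 2 + 3·6 = 20, valid modulo lcm(3, 17) = 51: x ≡ 20 (mod 51).
  Combine with x ≡ 2 (mod 5); new modulus lcm = 255.
    Write x = 20 + 51·t and substitute into x ≡ 2 (mod 5): 51·t ≡ 2 − 20 = -18 (mod 5).
    Reduce coefficients mod 5: 1·t ≡ 2 (mod 5).
    So t ≡ 2 (mod 5).
    Then x = 20 + 51·2 = 122, valid modulo lcm(51, 5) = 255: x ≡ 122 (mod 255).
  Combine with x ≡ 2 (mod 4); new modulus lcm = 1020.
    Write x = 122 + 255·t and substitute into x ≡ 2 (mod 4): 255·t ≡ 2 − 122 = -120 (mod 4).
    Reduce coefficients mod 4: 3·t ≡ 0 (mod 4).
    The inverse of 3 mod 4 is 3 (since 3·3 = 9 = 2·4 + 1), so t ≡ 3·0 = 0 ≡ 0 (mod 4).
    Then x = 122 + 255·0 = 122, valid modulo lcm(255, 4) = 1020: x ≡ 122 (mod 1020).
Verify against each original: 122 mod 3 = 2, 122 mod 17 = 3, 122 mod 5 = 2, 122 mod 4 = 2.

x ≡ 122 (mod 1020).


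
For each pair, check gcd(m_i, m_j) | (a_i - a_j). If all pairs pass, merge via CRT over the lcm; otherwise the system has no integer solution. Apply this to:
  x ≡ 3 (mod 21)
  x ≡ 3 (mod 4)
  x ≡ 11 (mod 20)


Moduli 21, 4, 20 are not pairwise coprime, so CRT works modulo lcm(m_i) when all pairwise compatibility conditions hold.
Pairwise compatibility: gcd(m_i, m_j) must divide a_i - a_j for every pair.
Merge one congruence at a time:
  Start: x ≡ 3 (mod 21).
  Combine with x ≡ 3 (mod 4): gcd(21, 4) = 1; 3 - 3 = 0, which IS divisible by 1, so compatible.
    Write x = 3 + 21·t and substitute into x ≡ 3 (mod 4): 21·t ≡ 3 − 3 = 0 (mod 4).
    Reduce coefficients mod 4: 1·t ≡ 0 (mod 4).
    So t ≡ 0 (mod 4).
    Then x = 3 + 21·0 = 3, valid modulo lcm(21, 4) = 84: x ≡ 3 (mod 84).
  Combine with x ≡ 11 (mod 20): gcd(84, 20) = 4; 11 - 3 = 8, which IS divisible by 4, so compatible.
    Write x = 3 + 84·t and substitute into x ≡ 11 (mod 20): 84·t ≡ 11 − 3 = 8 (mod 20).
    Divide the congruence (and modulus) by g = 4: 21·t ≡ 2 (mod 5).
    Reduce coefficients mod 5: 1·t ≡ 2 (mod 5).
    So t ≡ 2 (mod 5).
    Then x = 3 + 84·2 = 171, valid modulo lcm(84, 20) = 420: x ≡ 171 (mod 420).
Verify: 171 mod 21 = 3, 171 mod 4 = 3, 171 mod 20 = 11.

x ≡ 171 (mod 420).
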